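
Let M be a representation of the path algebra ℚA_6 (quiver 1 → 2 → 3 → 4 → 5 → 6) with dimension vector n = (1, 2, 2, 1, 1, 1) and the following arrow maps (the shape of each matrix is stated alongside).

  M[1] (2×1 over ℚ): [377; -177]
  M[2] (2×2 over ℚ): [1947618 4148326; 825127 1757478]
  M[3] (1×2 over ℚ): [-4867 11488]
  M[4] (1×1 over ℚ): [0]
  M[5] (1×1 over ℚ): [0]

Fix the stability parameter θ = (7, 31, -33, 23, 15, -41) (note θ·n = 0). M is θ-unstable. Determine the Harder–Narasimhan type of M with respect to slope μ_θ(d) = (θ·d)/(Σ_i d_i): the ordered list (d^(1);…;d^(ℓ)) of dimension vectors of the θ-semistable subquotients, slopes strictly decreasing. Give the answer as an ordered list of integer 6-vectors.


Interval decomposition of M: I[1,4], I[2,3], I[5,5], I[6,6].
HN type (ℓ=5): μ^(1)=23; μ^(2)=15; μ^(3)=5/3; μ^(4)=-1; μ^(5)=-41

((0, 0, 0, 1, 0, 0); (0, 0, 0, 0, 1, 0); (1, 1, 1, 0, 0, 0); (0, 1, 1, 0, 0, 0); (0, 0, 0, 0, 0, 1))


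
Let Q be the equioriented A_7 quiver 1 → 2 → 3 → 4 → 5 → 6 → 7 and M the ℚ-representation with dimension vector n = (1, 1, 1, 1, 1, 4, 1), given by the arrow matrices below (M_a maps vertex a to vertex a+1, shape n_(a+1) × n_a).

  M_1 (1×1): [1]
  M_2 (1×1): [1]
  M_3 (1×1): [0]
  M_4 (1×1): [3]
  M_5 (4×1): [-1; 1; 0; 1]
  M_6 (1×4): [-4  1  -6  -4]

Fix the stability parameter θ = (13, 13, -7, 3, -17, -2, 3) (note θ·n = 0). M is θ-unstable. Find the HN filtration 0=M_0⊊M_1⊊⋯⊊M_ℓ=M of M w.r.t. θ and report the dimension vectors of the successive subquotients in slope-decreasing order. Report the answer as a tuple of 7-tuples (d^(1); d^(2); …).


Interval decomposition of M: I[1,3], I[4,7], I[6,6]^3.
HN type (ℓ=4): μ^(1)=19/3; μ^(2)=3; μ^(3)=-2; μ^(4)=-7

((1, 1, 1, 0, 0, 0, 0); (0, 0, 0, 0, 0, 0, 1); (0, 0, 0, 0, 0, 4, 0); (0, 0, 0, 1, 1, 0, 0))


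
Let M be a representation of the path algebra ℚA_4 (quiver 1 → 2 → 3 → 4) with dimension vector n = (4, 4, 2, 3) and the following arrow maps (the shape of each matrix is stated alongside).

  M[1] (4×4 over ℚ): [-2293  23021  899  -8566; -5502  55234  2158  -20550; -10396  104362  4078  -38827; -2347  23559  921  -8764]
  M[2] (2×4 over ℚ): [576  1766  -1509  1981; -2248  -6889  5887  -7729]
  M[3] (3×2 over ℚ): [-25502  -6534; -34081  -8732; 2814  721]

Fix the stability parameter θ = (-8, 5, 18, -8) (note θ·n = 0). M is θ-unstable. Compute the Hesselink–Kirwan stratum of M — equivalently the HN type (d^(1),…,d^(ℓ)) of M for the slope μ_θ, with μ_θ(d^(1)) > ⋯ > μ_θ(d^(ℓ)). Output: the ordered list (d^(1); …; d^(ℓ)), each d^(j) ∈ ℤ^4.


Interval decomposition of M: I[1,1]^2, I[1,4]^2, I[2,2]^2, I[4,4].
HN type (ℓ=2): μ^(1)=5; μ^(2)=-8

((0, 4, 2, 2); (4, 0, 0, 1))


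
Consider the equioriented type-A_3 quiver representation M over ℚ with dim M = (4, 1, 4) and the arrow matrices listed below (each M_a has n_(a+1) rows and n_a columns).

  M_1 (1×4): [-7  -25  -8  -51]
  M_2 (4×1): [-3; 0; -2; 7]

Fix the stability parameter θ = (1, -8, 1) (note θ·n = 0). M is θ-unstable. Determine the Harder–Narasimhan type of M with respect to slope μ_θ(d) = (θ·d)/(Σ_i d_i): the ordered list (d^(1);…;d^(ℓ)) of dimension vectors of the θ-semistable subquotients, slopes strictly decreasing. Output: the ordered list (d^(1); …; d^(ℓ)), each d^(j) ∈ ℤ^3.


Barcode: M ≅ I[1,1]^3, I[1,3], I[3,3]^3. HN layers by μ_θ (2 steps, strictly decreasing):
  μ^(1)=1; μ^(2)=-7/2

((3, 0, 4); (1, 1, 0))


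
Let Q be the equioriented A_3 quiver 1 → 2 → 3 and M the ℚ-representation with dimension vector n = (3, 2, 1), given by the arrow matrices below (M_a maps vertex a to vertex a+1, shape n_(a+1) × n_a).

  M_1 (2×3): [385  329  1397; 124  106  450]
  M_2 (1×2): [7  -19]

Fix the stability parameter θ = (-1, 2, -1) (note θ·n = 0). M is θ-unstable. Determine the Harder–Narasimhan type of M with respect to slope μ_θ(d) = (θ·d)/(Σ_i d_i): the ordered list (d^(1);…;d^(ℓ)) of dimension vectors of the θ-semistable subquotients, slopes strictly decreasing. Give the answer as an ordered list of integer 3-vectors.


Barcode: M ≅ I[1,1], I[1,2], I[1,3]. HN layers by μ_θ (3 steps, strictly decreasing):
  μ^(1)=2; μ^(2)=1/2; μ^(3)=-1

((0, 1, 0); (0, 1, 1); (3, 0, 0))


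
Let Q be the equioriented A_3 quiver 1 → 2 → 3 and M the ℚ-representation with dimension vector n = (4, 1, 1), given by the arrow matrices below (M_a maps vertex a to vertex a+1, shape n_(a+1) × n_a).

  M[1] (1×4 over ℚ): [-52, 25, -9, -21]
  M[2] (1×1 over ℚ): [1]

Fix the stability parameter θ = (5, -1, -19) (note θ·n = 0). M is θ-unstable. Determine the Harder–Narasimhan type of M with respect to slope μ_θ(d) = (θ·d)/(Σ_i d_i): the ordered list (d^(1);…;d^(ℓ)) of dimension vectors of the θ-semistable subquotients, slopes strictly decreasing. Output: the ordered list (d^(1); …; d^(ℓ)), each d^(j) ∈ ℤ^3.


Barcode: M ≅ I[1,1]^3, I[1,3]. HN layers by μ_θ (2 steps, strictly decreasing):
  μ^(1)=5; μ^(2)=-5

((3, 0, 0); (1, 1, 1))


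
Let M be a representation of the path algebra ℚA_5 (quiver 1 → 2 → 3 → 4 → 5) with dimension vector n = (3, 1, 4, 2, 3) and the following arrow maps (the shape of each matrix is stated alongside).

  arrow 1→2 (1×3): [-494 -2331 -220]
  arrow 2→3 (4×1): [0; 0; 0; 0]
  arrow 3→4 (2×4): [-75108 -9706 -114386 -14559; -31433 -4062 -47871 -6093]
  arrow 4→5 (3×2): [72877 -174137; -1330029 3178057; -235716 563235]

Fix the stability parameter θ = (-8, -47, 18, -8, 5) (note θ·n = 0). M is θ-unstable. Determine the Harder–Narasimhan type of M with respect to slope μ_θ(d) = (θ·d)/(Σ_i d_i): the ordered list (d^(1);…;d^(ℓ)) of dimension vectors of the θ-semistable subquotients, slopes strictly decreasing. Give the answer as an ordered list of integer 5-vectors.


Barcode: M ≅ I[1,1]^2, I[1,2], I[3,3]^2, I[3,5]^2, I[5,5]. HN layers by μ_θ (4 steps, strictly decreasing):
  μ^(1)=18; μ^(2)=5; μ^(3)=-8; μ^(4)=-55/2

((0, 0, 2, 0, 0); (0, 0, 2, 2, 3); (2, 0, 0, 0, 0); (1, 1, 0, 0, 0))


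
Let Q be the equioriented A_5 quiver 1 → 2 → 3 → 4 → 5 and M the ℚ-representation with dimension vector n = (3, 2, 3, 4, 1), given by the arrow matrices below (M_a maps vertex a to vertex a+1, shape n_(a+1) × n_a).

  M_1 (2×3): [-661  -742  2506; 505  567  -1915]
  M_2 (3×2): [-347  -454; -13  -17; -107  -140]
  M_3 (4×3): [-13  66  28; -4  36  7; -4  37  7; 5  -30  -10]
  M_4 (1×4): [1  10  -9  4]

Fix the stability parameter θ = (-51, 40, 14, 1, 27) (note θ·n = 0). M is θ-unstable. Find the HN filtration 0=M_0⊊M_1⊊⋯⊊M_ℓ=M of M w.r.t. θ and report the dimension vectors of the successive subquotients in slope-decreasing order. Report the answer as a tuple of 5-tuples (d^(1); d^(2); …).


Interval decomposition of M: I[1,1], I[1,4], I[1,5], I[3,4], I[4,4].
HN type (ℓ=5): μ^(1)=27; μ^(2)=55/3; μ^(3)=15/2; μ^(4)=1; μ^(5)=-51

((0, 0, 0, 0, 1); (0, 2, 2, 2, 0); (0, 0, 1, 1, 0); (0, 0, 0, 1, 0); (3, 0, 0, 0, 0))


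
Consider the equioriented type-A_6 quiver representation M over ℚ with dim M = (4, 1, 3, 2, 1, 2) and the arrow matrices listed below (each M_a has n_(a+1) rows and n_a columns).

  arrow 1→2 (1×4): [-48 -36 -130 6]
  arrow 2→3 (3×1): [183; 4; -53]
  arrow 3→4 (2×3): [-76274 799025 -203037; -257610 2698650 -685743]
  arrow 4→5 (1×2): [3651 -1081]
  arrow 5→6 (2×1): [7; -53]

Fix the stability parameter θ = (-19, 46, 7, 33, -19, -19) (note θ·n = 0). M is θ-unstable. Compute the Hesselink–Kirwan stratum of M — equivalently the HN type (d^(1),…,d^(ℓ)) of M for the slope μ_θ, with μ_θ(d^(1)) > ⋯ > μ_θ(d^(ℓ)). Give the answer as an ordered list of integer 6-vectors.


Barcode: M ≅ I[1,1]^3, I[1,4], I[3,3], I[3,6], I[6,6]. HN layers by μ_θ (5 steps, strictly decreasing):
  μ^(1)=33; μ^(2)=53/2; μ^(3)=7; μ^(4)=1/2; μ^(5)=-19

((0, 0, 0, 1, 0, 0); (0, 1, 1, 0, 0, 0); (0, 0, 1, 0, 0, 0); (0, 0, 1, 1, 1, 1); (4, 0, 0, 0, 0, 1))


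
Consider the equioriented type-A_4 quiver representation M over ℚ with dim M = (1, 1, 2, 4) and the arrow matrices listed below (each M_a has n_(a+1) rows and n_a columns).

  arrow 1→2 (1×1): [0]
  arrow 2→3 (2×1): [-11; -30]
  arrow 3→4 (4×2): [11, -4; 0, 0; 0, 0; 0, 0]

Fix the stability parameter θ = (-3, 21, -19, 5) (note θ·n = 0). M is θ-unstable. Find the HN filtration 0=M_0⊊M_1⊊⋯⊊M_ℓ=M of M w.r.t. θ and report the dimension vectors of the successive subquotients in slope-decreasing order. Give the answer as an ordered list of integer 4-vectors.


Barcode: M ≅ I[1,1], I[2,4], I[3,3], I[4,4]^3. HN layers by μ_θ (4 steps, strictly decreasing):
  μ^(1)=5; μ^(2)=1; μ^(3)=-3; μ^(4)=-19

((0, 0, 0, 4); (0, 1, 1, 0); (1, 0, 0, 0); (0, 0, 1, 0))


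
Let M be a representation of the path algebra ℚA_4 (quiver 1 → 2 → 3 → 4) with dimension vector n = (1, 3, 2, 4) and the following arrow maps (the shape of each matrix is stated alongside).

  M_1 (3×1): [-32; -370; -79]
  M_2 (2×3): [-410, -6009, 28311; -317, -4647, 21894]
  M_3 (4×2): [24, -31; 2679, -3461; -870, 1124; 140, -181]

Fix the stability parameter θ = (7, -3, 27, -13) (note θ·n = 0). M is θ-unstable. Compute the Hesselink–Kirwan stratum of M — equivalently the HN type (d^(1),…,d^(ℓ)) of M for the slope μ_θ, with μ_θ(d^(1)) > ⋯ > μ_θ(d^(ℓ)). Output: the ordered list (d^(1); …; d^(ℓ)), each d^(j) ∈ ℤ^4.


Interval decomposition of M: I[1,4], I[2,2], I[2,4], I[4,4]^2.
HN type (ℓ=4): μ^(1)=7; μ^(2)=2; μ^(3)=-3; μ^(4)=-13

((0, 0, 2, 2); (1, 1, 0, 0); (0, 2, 0, 0); (0, 0, 0, 2))


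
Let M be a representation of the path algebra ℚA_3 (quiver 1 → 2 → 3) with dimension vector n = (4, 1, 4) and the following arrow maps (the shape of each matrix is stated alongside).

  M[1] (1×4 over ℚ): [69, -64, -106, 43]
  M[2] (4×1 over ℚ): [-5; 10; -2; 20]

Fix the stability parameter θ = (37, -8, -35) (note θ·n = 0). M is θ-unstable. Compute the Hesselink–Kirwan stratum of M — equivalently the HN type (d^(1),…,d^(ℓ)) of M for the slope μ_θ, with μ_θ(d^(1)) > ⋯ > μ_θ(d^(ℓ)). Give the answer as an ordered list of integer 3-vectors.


Barcode: M ≅ I[1,1]^3, I[1,3], I[3,3]^3. HN layers by μ_θ (3 steps, strictly decreasing):
  μ^(1)=37; μ^(2)=-2; μ^(3)=-35

((3, 0, 0); (1, 1, 1); (0, 0, 3))


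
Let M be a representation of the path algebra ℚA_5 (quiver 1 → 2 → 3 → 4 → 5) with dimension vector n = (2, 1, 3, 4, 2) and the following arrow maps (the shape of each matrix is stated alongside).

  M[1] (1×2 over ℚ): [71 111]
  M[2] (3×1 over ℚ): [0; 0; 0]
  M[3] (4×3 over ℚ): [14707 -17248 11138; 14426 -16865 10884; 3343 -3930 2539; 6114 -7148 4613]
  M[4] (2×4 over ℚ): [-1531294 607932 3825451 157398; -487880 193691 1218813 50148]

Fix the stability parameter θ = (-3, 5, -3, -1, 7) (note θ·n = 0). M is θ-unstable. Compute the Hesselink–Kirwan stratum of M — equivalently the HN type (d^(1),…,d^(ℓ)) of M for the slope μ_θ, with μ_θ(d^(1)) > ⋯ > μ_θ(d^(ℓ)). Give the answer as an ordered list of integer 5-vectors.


Via rank(M_{q-1}∘⋯∘M_p): M ≅ I[1,1], I[1,2], I[3,4], I[3,5]^2, I[4,4].
μ_θ-semistable layers: μ^(1)=7; μ^(2)=5; μ^(3)=-1; μ^(4)=-3

((0, 0, 0, 0, 2); (0, 1, 0, 0, 0); (0, 0, 0, 4, 0); (2, 0, 3, 0, 0))


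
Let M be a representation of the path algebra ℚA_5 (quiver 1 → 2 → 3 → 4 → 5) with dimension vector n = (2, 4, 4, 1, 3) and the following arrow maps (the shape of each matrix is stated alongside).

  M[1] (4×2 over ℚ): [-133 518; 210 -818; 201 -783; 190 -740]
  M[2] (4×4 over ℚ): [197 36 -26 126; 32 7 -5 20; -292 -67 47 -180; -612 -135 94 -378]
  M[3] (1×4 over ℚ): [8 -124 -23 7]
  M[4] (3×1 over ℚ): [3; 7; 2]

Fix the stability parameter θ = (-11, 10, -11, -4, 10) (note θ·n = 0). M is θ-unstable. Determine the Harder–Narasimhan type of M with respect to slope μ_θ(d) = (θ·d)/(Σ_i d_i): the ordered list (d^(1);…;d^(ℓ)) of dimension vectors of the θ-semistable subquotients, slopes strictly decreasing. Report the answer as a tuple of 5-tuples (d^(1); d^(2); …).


Via rank(M_{q-1}∘⋯∘M_p): M ≅ I[1,3], I[1,5], I[2,3]^2, I[5,5]^2.
μ_θ-semistable layers: μ^(1)=10; μ^(2)=-1/2; μ^(3)=-5/3; μ^(4)=-11

((0, 0, 0, 0, 3); (0, 3, 3, 0, 0); (0, 1, 1, 1, 0); (2, 0, 0, 0, 0))


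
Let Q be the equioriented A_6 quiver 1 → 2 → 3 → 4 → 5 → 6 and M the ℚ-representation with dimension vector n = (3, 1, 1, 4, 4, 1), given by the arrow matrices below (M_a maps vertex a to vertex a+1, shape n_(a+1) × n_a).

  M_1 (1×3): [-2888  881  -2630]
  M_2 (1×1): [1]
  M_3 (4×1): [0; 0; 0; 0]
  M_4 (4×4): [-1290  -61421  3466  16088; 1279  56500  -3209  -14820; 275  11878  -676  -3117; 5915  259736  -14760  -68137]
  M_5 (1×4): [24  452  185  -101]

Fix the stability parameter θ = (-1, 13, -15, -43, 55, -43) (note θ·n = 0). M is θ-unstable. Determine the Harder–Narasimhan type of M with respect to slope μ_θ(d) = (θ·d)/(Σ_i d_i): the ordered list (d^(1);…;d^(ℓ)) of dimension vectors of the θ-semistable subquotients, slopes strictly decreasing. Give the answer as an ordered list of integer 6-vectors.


Barcode: M ≅ I[1,1]^2, I[1,3], I[4,4], I[4,5]^2, I[4,6], I[5,5]. HN layers by μ_θ (4 steps, strictly decreasing):
  μ^(1)=55; μ^(2)=6; μ^(3)=-1; μ^(4)=-43

((0, 0, 0, 0, 3, 0); (0, 0, 0, 0, 1, 1); (3, 1, 1, 0, 0, 0); (0, 0, 0, 4, 0, 0))


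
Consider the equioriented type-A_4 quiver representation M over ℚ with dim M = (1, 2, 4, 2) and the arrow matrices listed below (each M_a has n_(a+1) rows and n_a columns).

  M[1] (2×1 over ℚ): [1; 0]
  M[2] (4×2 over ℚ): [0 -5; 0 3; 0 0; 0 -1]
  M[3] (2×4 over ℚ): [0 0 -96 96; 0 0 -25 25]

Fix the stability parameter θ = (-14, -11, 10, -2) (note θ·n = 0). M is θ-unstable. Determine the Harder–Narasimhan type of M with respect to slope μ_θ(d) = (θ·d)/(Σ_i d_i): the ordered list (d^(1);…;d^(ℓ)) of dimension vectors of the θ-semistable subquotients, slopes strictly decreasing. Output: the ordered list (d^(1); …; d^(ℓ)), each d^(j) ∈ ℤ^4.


Interval decomposition of M: I[1,2], I[2,4], I[3,3]^3, I[4,4].
HN type (ℓ=5): μ^(1)=10; μ^(2)=4; μ^(3)=-2; μ^(4)=-11; μ^(5)=-14

((0, 0, 3, 0); (0, 0, 1, 1); (0, 0, 0, 1); (0, 2, 0, 0); (1, 0, 0, 0))


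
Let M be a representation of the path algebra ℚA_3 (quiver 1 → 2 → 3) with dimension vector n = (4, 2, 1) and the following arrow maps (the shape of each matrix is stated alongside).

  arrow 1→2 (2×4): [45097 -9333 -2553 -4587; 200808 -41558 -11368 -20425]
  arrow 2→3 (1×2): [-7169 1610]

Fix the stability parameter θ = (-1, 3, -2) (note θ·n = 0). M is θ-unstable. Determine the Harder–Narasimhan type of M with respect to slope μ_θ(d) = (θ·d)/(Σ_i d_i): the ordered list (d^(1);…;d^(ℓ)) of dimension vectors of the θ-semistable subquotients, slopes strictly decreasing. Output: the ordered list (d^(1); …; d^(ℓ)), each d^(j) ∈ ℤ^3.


Barcode: M ≅ I[1,1]^2, I[1,2], I[1,3]. HN layers by μ_θ (3 steps, strictly decreasing):
  μ^(1)=3; μ^(2)=1/2; μ^(3)=-1

((0, 1, 0); (0, 1, 1); (4, 0, 0))


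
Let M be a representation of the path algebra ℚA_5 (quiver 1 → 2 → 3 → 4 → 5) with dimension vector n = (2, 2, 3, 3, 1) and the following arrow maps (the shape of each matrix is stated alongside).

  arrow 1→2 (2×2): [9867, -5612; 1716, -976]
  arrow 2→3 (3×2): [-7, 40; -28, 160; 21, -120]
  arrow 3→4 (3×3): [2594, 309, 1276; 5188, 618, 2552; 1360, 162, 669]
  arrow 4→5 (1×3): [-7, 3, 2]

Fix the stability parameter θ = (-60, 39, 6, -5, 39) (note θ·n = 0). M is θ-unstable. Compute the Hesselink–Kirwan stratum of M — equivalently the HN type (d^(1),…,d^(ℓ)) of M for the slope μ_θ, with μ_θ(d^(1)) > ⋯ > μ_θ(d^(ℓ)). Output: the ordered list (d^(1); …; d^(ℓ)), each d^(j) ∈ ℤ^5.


Interval decomposition of M: I[1,1], I[1,4], I[2,2], I[3,3], I[3,5], I[4,4].
HN type (ℓ=6): μ^(1)=39; μ^(2)=40/3; μ^(3)=6; μ^(4)=1/2; μ^(5)=-5; μ^(6)=-60

((0, 1, 0, 0, 1); (0, 1, 1, 1, 0); (0, 0, 1, 0, 0); (0, 0, 1, 1, 0); (0, 0, 0, 1, 0); (2, 0, 0, 0, 0))


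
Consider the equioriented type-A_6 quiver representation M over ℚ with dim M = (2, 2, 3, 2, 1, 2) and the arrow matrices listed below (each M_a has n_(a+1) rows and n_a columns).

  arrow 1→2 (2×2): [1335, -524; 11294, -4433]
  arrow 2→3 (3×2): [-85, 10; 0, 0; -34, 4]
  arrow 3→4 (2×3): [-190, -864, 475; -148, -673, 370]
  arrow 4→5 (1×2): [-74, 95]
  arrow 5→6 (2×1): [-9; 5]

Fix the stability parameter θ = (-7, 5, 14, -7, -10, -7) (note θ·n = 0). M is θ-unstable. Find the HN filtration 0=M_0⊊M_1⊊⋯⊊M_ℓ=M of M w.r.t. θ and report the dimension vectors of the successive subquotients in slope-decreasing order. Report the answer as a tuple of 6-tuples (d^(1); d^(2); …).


Via rank(M_{q-1}∘⋯∘M_p): M ≅ I[1,2], I[1,3], I[3,4], I[3,6], I[6,6].
μ_θ-semistable layers: μ^(1)=14; μ^(2)=5; μ^(3)=7/2; μ^(4)=-5/2; μ^(5)=-7

((0, 0, 1, 0, 0, 0); (0, 2, 0, 0, 0, 0); (0, 0, 1, 1, 0, 0); (0, 0, 1, 1, 1, 1); (2, 0, 0, 0, 0, 1))


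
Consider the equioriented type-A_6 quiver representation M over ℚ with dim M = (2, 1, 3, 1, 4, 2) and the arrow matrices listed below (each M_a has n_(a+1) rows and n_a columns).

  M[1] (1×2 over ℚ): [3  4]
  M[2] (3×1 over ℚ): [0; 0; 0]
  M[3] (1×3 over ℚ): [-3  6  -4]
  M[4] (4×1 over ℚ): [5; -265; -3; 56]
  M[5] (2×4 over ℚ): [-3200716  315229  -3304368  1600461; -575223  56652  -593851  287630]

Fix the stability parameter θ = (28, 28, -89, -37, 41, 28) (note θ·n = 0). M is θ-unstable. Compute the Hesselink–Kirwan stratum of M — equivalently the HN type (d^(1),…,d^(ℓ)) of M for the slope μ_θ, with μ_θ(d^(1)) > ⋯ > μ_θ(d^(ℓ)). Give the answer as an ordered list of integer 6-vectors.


Via rank(M_{q-1}∘⋯∘M_p): M ≅ I[1,1], I[1,2], I[3,3]^2, I[3,6], I[5,5]^2, I[5,6].
μ_θ-semistable layers: μ^(1)=41; μ^(2)=69/2; μ^(3)=28; μ^(4)=-37; μ^(5)=-89

((0, 0, 0, 0, 2, 0); (0, 0, 0, 0, 2, 2); (2, 1, 0, 0, 0, 0); (0, 0, 0, 1, 0, 0); (0, 0, 3, 0, 0, 0))


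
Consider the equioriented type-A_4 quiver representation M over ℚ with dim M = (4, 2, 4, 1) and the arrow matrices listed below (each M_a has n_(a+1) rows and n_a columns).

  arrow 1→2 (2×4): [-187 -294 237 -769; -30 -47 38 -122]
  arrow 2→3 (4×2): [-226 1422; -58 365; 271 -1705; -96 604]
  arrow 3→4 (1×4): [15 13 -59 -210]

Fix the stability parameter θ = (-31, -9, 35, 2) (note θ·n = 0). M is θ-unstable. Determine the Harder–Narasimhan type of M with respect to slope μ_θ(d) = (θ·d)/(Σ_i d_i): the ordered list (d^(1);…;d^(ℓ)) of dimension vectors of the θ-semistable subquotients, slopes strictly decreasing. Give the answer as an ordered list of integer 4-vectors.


Barcode: M ≅ I[1,1]^2, I[1,3], I[1,4], I[3,3]^2. HN layers by μ_θ (4 steps, strictly decreasing):
  μ^(1)=35; μ^(2)=37/2; μ^(3)=-9; μ^(4)=-31

((0, 0, 3, 0); (0, 0, 1, 1); (0, 2, 0, 0); (4, 0, 0, 0))


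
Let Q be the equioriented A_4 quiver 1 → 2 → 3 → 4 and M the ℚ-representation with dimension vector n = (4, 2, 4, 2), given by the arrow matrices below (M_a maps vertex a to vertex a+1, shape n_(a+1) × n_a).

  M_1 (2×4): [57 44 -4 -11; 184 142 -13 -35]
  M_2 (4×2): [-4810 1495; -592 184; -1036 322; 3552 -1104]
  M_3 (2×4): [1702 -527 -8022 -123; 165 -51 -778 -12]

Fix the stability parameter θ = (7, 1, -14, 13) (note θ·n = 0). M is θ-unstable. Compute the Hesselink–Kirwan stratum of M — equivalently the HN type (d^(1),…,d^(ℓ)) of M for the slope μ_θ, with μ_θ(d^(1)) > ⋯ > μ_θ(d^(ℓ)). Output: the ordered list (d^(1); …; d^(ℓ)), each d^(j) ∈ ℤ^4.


Barcode: M ≅ I[1,1]^2, I[1,2], I[1,4], I[3,3]^2, I[3,4]. HN layers by μ_θ (5 steps, strictly decreasing):
  μ^(1)=13; μ^(2)=7; μ^(3)=4; μ^(4)=-2; μ^(5)=-14

((0, 0, 0, 2); (2, 0, 0, 0); (1, 1, 0, 0); (1, 1, 1, 0); (0, 0, 3, 0))


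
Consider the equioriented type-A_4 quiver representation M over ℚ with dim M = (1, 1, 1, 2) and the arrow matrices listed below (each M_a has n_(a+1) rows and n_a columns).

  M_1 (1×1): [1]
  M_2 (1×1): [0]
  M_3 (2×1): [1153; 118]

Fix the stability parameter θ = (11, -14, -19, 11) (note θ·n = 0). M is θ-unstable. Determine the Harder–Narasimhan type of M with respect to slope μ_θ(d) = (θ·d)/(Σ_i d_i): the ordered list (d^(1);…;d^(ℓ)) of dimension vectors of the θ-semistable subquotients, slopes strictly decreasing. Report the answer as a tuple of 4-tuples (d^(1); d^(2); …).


Barcode: M ≅ I[1,2], I[3,4], I[4,4]. HN layers by μ_θ (3 steps, strictly decreasing):
  μ^(1)=11; μ^(2)=-3/2; μ^(3)=-19

((0, 0, 0, 2); (1, 1, 0, 0); (0, 0, 1, 0))


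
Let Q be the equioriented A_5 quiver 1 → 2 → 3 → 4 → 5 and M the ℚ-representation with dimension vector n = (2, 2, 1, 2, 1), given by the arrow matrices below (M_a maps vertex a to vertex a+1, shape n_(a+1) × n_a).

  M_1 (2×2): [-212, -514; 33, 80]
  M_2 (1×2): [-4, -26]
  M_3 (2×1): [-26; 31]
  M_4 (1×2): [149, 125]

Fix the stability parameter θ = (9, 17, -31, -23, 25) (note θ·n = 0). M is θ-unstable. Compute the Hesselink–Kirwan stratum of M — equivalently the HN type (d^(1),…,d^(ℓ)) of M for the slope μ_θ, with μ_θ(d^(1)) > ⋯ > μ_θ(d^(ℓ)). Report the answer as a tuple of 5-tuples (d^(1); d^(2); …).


Via rank(M_{q-1}∘⋯∘M_p): M ≅ I[1,2], I[1,5], I[4,4].
μ_θ-semistable layers: μ^(1)=25; μ^(2)=17; μ^(3)=9; μ^(4)=-7; μ^(5)=-23

((0, 0, 0, 0, 1); (0, 1, 0, 0, 0); (1, 0, 0, 0, 0); (1, 1, 1, 1, 0); (0, 0, 0, 1, 0))


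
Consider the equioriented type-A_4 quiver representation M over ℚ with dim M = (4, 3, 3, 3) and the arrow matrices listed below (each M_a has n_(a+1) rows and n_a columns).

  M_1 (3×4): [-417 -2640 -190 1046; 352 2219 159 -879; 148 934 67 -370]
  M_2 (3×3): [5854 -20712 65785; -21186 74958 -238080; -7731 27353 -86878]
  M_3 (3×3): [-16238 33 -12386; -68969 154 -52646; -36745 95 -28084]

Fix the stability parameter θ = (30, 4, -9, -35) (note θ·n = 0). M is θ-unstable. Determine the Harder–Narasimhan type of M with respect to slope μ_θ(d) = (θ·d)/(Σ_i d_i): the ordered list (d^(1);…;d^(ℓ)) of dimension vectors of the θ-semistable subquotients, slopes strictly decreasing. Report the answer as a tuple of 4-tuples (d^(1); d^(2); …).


Interval decomposition of M: I[1,1], I[1,2], I[1,3], I[1,4], I[3,4], I[4,4].
HN type (ℓ=6): μ^(1)=30; μ^(2)=17; μ^(3)=25/3; μ^(4)=-5/2; μ^(5)=-22; μ^(6)=-35

((1, 0, 0, 0); (1, 1, 0, 0); (1, 1, 1, 0); (1, 1, 1, 1); (0, 0, 1, 1); (0, 0, 0, 1))


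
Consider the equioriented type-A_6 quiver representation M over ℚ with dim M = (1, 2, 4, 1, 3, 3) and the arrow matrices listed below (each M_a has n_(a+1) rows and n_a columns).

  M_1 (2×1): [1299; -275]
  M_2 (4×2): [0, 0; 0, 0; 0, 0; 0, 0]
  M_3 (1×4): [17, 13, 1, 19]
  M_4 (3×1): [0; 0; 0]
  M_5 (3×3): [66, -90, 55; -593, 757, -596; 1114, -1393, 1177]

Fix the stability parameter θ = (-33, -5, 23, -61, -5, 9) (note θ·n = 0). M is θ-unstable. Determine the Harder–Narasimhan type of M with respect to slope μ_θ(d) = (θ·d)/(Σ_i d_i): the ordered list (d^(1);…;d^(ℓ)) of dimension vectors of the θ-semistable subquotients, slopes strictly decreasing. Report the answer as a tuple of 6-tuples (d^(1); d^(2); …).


Barcode: M ≅ I[1,2], I[2,2], I[3,3]^3, I[3,4], I[5,6]^3. HN layers by μ_θ (5 steps, strictly decreasing):
  μ^(1)=23; μ^(2)=9; μ^(3)=-5; μ^(4)=-19; μ^(5)=-33

((0, 0, 3, 0, 0, 0); (0, 0, 0, 0, 0, 3); (0, 2, 0, 0, 3, 0); (0, 0, 1, 1, 0, 0); (1, 0, 0, 0, 0, 0))


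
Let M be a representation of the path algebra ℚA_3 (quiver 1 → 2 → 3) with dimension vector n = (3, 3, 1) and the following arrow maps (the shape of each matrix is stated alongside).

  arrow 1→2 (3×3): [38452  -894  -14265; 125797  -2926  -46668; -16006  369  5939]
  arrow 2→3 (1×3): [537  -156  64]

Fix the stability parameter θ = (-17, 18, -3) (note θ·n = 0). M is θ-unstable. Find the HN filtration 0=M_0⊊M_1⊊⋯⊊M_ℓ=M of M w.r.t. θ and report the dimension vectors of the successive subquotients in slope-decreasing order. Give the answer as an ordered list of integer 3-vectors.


Interval decomposition of M: I[1,2]^2, I[1,3].
HN type (ℓ=3): μ^(1)=18; μ^(2)=15/2; μ^(3)=-17

((0, 2, 0); (0, 1, 1); (3, 0, 0))


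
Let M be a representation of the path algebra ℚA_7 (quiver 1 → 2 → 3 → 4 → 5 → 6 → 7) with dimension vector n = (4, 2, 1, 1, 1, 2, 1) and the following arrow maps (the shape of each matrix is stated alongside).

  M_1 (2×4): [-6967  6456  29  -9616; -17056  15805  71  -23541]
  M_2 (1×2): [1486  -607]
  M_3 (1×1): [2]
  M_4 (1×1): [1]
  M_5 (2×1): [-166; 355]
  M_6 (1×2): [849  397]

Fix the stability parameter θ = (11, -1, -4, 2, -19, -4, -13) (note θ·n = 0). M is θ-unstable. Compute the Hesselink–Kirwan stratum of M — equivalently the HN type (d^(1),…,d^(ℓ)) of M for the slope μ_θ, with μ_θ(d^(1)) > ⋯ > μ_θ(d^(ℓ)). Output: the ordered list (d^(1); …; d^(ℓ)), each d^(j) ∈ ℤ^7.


Via rank(M_{q-1}∘⋯∘M_p): M ≅ I[1,1]^2, I[1,2], I[1,7], I[6,6].
μ_θ-semistable layers: μ^(1)=11; μ^(2)=5; μ^(3)=-4

((2, 0, 0, 0, 0, 0, 0); (1, 1, 0, 0, 0, 0, 0); (1, 1, 1, 1, 1, 2, 1))


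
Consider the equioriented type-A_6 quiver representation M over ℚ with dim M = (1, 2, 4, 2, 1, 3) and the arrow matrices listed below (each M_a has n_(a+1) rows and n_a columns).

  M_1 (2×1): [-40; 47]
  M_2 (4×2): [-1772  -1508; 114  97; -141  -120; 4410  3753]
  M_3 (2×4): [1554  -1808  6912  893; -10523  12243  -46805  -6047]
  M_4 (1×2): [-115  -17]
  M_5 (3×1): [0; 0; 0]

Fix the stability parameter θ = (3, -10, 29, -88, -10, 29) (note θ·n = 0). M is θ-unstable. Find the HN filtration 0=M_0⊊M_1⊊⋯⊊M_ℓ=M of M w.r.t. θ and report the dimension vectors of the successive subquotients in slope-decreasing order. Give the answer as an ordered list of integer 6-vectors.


Barcode: M ≅ I[1,5], I[2,4], I[3,3]^2, I[6,6]^3. HN layers by μ_θ (4 steps, strictly decreasing):
  μ^(1)=29; μ^(2)=-10; μ^(3)=-33/2; μ^(4)=-23

((0, 0, 2, 0, 0, 3); (0, 0, 0, 0, 1, 0); (1, 1, 1, 1, 0, 0); (0, 1, 1, 1, 0, 0))


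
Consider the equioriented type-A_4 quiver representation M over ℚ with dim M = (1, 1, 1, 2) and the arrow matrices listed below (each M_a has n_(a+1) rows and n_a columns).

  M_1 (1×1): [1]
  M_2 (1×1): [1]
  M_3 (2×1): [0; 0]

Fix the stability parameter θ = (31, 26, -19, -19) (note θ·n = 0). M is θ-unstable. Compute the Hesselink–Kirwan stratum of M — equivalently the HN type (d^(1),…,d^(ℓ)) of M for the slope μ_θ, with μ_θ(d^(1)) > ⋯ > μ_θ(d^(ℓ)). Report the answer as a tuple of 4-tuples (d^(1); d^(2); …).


Via rank(M_{q-1}∘⋯∘M_p): M ≅ I[1,3], I[4,4]^2.
μ_θ-semistable layers: μ^(1)=38/3; μ^(2)=-19

((1, 1, 1, 0); (0, 0, 0, 2))


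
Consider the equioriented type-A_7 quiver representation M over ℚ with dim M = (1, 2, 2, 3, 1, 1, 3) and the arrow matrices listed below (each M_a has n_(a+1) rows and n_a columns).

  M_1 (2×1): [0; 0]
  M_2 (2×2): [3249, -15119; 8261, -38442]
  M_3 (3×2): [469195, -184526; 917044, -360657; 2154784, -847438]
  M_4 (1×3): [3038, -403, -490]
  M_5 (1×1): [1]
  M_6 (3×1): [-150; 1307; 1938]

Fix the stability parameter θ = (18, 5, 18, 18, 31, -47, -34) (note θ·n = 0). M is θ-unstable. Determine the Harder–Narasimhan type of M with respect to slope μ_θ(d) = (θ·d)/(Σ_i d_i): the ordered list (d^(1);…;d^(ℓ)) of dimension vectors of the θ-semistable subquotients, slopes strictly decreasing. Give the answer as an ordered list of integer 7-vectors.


Via rank(M_{q-1}∘⋯∘M_p): M ≅ I[1,1], I[2,4], I[2,7], I[4,4], I[7,7]^2.
μ_θ-semistable layers: μ^(1)=18; μ^(2)=5; μ^(3)=-3/2; μ^(4)=-34

((1, 0, 1, 2, 0, 0, 0); (0, 1, 0, 0, 0, 0, 0); (0, 1, 1, 1, 1, 1, 1); (0, 0, 0, 0, 0, 0, 2))


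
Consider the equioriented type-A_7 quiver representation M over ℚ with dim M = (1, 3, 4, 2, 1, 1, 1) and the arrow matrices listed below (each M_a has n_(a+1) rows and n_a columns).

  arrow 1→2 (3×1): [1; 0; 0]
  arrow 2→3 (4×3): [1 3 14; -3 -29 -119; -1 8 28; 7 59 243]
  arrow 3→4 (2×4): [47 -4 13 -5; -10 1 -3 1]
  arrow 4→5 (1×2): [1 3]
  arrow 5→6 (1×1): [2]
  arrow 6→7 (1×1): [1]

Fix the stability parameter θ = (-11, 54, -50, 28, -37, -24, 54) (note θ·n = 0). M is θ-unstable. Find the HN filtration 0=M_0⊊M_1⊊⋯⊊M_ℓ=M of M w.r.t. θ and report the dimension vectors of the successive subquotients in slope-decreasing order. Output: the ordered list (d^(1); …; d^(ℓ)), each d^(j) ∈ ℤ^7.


Via rank(M_{q-1}∘⋯∘M_p): M ≅ I[1,7], I[2,3], I[2,4], I[3,3].
μ_θ-semistable layers: μ^(1)=54; μ^(2)=28; μ^(3)=2; μ^(4)=-29/5; μ^(5)=-11; μ^(6)=-50

((0, 0, 0, 0, 0, 0, 1); (0, 0, 0, 1, 0, 0, 0); (0, 2, 2, 0, 0, 0, 0); (0, 1, 1, 1, 1, 1, 0); (1, 0, 0, 0, 0, 0, 0); (0, 0, 1, 0, 0, 0, 0))


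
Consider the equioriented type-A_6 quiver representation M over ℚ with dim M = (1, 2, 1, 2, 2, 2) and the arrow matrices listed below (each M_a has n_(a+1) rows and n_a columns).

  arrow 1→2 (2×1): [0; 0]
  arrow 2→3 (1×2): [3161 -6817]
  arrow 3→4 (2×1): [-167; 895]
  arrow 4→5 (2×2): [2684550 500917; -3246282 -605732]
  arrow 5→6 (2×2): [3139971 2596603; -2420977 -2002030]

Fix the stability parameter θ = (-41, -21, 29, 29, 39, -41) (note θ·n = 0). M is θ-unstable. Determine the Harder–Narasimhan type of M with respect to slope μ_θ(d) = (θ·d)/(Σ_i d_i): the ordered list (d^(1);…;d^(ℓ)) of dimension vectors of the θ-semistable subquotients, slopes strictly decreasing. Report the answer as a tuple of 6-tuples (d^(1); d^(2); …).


Interval decomposition of M: I[1,1], I[2,2], I[2,6], I[4,6].
HN type (ℓ=4): μ^(1)=14; μ^(2)=9; μ^(3)=-21; μ^(4)=-41

((0, 0, 1, 1, 1, 1); (0, 0, 0, 1, 1, 1); (0, 2, 0, 0, 0, 0); (1, 0, 0, 0, 0, 0))


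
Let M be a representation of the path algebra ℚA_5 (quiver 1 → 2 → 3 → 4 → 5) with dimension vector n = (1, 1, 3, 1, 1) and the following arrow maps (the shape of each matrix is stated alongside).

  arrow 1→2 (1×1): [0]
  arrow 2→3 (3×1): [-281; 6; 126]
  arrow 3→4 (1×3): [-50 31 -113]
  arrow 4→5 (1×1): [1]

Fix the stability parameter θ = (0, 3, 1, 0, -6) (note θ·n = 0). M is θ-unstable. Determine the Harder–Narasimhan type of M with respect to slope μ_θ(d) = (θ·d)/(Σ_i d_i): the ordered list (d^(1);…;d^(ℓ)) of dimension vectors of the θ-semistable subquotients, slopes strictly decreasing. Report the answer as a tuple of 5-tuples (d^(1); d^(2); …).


Barcode: M ≅ I[1,1], I[2,5], I[3,3]^2. HN layers by μ_θ (3 steps, strictly decreasing):
  μ^(1)=1; μ^(2)=0; μ^(3)=-1/2

((0, 0, 2, 0, 0); (1, 0, 0, 0, 0); (0, 1, 1, 1, 1))


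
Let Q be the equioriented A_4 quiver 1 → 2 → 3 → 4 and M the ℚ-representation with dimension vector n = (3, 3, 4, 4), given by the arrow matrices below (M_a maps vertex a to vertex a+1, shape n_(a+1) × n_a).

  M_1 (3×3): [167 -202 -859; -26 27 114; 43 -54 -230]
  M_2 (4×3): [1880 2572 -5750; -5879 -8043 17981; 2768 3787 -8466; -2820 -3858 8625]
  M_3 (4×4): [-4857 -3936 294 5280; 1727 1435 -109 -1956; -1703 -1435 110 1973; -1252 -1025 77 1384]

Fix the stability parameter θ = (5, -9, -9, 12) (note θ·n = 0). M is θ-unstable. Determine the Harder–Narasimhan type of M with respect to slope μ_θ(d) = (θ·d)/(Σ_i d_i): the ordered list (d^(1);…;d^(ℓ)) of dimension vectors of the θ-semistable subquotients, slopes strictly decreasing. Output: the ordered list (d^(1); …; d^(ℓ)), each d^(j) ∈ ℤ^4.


Interval decomposition of M: I[1,3], I[1,4]^2, I[3,4], I[4,4].
HN type (ℓ=3): μ^(1)=12; μ^(2)=-13/3; μ^(3)=-9

((0, 0, 0, 4); (3, 3, 3, 0); (0, 0, 1, 0))


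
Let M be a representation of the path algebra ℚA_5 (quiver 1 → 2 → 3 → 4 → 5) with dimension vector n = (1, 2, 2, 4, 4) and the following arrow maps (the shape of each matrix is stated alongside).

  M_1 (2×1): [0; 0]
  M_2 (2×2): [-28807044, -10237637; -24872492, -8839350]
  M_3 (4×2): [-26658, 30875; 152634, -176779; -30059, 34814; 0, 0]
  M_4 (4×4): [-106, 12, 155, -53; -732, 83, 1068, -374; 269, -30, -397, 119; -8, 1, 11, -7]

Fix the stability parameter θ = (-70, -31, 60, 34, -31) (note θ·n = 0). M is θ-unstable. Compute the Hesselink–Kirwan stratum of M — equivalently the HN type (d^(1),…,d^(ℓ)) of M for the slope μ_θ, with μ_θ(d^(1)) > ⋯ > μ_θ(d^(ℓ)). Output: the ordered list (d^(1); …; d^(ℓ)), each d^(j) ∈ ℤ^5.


Via rank(M_{q-1}∘⋯∘M_p): M ≅ I[1,1], I[2,5]^2, I[4,5]^2.
μ_θ-semistable layers: μ^(1)=21; μ^(2)=3/2; μ^(3)=-31; μ^(4)=-70

((0, 0, 2, 2, 2); (0, 0, 0, 2, 2); (0, 2, 0, 0, 0); (1, 0, 0, 0, 0))


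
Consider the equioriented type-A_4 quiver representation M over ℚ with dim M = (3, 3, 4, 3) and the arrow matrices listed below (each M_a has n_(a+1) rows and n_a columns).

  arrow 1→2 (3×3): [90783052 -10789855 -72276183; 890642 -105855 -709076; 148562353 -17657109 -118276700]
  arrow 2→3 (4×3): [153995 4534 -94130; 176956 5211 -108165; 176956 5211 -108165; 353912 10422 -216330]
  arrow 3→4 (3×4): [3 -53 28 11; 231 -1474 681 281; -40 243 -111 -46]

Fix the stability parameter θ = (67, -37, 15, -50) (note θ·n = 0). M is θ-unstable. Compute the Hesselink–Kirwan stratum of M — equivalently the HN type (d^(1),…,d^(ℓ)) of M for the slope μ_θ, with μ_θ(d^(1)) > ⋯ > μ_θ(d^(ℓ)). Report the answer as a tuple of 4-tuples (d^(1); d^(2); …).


Interval decomposition of M: I[1,2], I[1,3], I[1,4], I[3,4]^2.
HN type (ℓ=3): μ^(1)=15; μ^(2)=-5/4; μ^(3)=-35/2

((2, 2, 1, 0); (1, 1, 1, 1); (0, 0, 2, 2))


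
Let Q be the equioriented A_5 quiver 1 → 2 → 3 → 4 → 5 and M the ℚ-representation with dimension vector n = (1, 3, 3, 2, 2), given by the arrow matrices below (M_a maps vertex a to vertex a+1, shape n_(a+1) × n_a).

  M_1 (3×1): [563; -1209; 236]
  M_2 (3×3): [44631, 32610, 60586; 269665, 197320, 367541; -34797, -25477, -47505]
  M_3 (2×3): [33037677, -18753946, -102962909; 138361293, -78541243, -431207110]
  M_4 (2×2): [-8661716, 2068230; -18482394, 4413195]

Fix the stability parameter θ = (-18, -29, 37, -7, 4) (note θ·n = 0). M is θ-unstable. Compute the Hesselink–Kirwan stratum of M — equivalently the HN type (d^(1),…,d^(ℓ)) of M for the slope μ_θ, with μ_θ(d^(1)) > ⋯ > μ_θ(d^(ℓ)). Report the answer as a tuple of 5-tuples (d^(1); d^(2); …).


Barcode: M ≅ I[1,5], I[2,3], I[2,4], I[5,5]. HN layers by μ_θ (6 steps, strictly decreasing):
  μ^(1)=37; μ^(2)=15; μ^(3)=34/3; μ^(4)=4; μ^(5)=-47/2; μ^(6)=-29

((0, 0, 1, 0, 0); (0, 0, 1, 1, 0); (0, 0, 1, 1, 1); (0, 0, 0, 0, 1); (1, 1, 0, 0, 0); (0, 2, 0, 0, 0))


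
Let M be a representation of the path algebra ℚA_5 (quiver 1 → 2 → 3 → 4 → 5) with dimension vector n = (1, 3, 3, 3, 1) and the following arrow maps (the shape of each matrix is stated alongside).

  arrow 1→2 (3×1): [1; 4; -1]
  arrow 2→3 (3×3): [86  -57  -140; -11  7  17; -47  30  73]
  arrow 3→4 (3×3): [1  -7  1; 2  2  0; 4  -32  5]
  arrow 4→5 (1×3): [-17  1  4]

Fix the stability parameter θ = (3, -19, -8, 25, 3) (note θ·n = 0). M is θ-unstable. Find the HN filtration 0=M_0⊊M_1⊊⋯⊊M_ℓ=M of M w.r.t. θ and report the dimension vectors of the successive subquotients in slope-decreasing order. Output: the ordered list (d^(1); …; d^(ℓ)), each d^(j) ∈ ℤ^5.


Barcode: M ≅ I[1,5], I[2,4]^2. HN layers by μ_θ (4 steps, strictly decreasing):
  μ^(1)=25; μ^(2)=14; μ^(3)=-8; μ^(4)=-19

((0, 0, 0, 2, 0); (0, 0, 0, 1, 1); (1, 1, 3, 0, 0); (0, 2, 0, 0, 0))


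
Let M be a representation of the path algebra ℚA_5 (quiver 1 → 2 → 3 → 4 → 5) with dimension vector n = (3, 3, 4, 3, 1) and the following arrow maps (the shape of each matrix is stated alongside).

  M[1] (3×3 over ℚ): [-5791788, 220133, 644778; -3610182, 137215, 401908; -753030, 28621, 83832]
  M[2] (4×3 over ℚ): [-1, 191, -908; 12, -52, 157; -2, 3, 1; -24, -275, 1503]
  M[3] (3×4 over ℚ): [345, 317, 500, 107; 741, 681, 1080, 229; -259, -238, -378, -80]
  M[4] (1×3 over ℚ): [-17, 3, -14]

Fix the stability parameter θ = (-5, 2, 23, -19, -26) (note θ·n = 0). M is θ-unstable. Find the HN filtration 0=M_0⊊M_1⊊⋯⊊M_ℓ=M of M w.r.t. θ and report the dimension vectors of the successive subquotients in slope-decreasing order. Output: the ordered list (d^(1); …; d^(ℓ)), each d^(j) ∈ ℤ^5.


Interval decomposition of M: I[1,1], I[1,4], I[1,5], I[2,4], I[3,3].
HN type (ℓ=3): μ^(1)=23; μ^(2)=2; μ^(3)=-5

((0, 0, 1, 0, 0); (0, 2, 2, 2, 0); (3, 1, 1, 1, 1))


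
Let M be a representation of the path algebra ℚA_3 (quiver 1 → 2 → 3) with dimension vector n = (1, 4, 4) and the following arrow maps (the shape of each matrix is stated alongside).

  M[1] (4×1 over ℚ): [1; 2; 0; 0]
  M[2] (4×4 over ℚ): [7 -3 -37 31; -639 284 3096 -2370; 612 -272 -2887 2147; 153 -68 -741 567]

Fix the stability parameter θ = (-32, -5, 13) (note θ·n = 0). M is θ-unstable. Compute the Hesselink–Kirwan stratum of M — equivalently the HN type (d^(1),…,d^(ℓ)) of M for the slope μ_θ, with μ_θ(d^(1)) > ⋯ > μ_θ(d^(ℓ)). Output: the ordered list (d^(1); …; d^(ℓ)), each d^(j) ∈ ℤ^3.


Barcode: M ≅ I[1,3], I[2,2], I[2,3]^2, I[3,3]. HN layers by μ_θ (3 steps, strictly decreasing):
  μ^(1)=13; μ^(2)=-5; μ^(3)=-32

((0, 0, 4); (0, 4, 0); (1, 0, 0))


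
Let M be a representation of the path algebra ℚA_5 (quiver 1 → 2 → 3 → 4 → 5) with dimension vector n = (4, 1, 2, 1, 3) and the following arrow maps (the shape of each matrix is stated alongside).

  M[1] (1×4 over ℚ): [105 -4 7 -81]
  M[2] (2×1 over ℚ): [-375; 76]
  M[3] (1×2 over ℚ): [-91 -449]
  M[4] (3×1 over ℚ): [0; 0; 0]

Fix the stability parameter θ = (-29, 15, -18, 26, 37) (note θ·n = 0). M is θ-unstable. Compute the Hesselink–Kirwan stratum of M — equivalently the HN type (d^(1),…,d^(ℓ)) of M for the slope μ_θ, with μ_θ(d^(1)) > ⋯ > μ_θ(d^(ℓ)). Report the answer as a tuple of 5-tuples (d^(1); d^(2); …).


Via rank(M_{q-1}∘⋯∘M_p): M ≅ I[1,1]^3, I[1,4], I[3,3], I[5,5]^3.
μ_θ-semistable layers: μ^(1)=37; μ^(2)=26; μ^(3)=-3/2; μ^(4)=-18; μ^(5)=-29

((0, 0, 0, 0, 3); (0, 0, 0, 1, 0); (0, 1, 1, 0, 0); (0, 0, 1, 0, 0); (4, 0, 0, 0, 0))


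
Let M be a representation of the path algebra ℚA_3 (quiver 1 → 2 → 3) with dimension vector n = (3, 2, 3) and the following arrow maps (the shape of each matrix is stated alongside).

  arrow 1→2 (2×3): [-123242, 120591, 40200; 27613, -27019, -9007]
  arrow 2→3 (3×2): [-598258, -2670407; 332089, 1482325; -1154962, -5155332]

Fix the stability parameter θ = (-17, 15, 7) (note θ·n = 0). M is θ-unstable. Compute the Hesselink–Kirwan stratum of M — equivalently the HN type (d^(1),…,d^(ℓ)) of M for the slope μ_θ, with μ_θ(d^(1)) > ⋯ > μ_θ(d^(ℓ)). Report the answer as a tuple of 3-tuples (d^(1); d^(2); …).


Barcode: M ≅ I[1,1], I[1,3]^2, I[3,3]. HN layers by μ_θ (3 steps, strictly decreasing):
  μ^(1)=11; μ^(2)=7; μ^(3)=-17

((0, 2, 2); (0, 0, 1); (3, 0, 0))


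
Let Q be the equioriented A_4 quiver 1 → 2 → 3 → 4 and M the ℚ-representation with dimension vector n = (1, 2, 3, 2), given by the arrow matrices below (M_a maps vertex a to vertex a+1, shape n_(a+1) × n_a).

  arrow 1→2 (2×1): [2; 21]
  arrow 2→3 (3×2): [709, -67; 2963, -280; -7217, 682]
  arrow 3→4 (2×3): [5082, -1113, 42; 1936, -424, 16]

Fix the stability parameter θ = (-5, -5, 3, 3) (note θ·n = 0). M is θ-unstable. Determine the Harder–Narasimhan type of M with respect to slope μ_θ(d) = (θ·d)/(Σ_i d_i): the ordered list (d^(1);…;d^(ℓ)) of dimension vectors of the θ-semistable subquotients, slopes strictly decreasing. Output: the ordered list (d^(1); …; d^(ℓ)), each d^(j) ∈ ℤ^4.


Barcode: M ≅ I[1,3], I[2,4], I[3,3], I[4,4]. HN layers by μ_θ (2 steps, strictly decreasing):
  μ^(1)=3; μ^(2)=-5

((0, 0, 3, 2); (1, 2, 0, 0))
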